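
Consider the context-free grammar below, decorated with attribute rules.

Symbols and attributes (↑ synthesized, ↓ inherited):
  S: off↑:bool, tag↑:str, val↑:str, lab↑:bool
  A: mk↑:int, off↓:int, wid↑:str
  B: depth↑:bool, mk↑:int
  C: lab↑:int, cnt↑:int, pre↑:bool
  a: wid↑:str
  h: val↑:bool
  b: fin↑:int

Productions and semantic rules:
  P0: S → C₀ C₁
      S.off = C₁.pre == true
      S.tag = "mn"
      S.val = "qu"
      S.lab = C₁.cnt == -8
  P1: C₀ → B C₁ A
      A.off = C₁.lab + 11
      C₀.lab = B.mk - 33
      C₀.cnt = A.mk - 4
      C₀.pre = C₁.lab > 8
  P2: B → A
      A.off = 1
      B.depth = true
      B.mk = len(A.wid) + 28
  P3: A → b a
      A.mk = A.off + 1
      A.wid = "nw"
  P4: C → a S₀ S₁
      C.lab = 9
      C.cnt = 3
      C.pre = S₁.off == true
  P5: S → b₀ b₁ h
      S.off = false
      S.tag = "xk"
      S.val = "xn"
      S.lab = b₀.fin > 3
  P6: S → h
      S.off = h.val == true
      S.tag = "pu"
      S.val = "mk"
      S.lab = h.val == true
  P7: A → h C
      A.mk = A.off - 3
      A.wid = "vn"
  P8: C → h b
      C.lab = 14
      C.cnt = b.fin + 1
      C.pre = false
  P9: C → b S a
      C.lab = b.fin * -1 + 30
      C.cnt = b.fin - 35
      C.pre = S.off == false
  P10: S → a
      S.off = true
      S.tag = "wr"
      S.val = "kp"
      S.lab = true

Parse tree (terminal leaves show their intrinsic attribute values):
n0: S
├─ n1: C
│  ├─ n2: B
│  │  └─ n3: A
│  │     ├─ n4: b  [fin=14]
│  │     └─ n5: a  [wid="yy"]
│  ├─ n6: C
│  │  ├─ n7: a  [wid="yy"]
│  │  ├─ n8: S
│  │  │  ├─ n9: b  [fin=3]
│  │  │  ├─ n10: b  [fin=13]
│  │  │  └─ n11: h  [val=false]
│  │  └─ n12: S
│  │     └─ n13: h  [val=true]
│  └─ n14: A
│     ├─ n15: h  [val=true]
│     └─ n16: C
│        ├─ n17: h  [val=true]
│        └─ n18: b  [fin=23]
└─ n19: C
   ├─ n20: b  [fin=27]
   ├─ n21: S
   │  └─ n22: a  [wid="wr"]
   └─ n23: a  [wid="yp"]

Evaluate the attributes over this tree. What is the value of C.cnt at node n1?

1. n3.off = 1  [1]
2. n4.fin = 14  [terminal]
3. n5.wid = "yy"  [terminal]
4. n3.mk = 2  [A.off + 1]
5. n3.wid = "nw"  ["nw"]
6. n2.depth = true  [true]
7. n2.mk = 30  [len(A.wid) + 28]
8. n7.wid = "yy"  [terminal]
9. n9.fin = 3  [terminal]
10. n10.fin = 13  [terminal]
11. n11.val = false  [terminal]
12. n8.off = false  [false]
13. n8.tag = "xk"  ["xk"]
14. n8.val = "xn"  ["xn"]
15. n8.lab = false  [b₀.fin > 3]
16. n13.val = true  [terminal]
17. n12.off = true  [h.val == true]
18. n12.tag = "pu"  ["pu"]
19. n12.val = "mk"  ["mk"]
20. n12.lab = true  [h.val == true]
21. n6.lab = 9  [9]
22. n6.cnt = 3  [3]
23. n6.pre = true  [S₁.off == true]
24. n14.off = 20  [C₁.lab + 11]
25. n15.val = true  [terminal]
26. n17.val = true  [terminal]
27. n18.fin = 23  [terminal]
28. n16.lab = 14  [14]
29. n16.cnt = 24  [b.fin + 1]
30. n16.pre = false  [false]
31. n14.mk = 17  [A.off - 3]
32. n14.wid = "vn"  ["vn"]
33. n1.lab = -3  [B.mk - 33]
34. n1.cnt = 13  [A.mk - 4]
35. n1.pre = true  [C₁.lab > 8]
36. n20.fin = 27  [terminal]
37. n22.wid = "wr"  [terminal]
38. n21.off = true  [true]
39. n21.tag = "wr"  ["wr"]
40. n21.val = "kp"  ["kp"]
41. n21.lab = true  [true]
42. n23.wid = "yp"  [terminal]
43. n19.lab = 3  [b.fin * -1 + 30]
44. n19.cnt = -8  [b.fin - 35]
45. n19.pre = false  [S.off == false]
46. n0.off = false  [C₁.pre == true]
47. n0.tag = "mn"  ["mn"]
48. n0.val = "qu"  ["qu"]
49. n0.lab = true  [C₁.cnt == -8]

13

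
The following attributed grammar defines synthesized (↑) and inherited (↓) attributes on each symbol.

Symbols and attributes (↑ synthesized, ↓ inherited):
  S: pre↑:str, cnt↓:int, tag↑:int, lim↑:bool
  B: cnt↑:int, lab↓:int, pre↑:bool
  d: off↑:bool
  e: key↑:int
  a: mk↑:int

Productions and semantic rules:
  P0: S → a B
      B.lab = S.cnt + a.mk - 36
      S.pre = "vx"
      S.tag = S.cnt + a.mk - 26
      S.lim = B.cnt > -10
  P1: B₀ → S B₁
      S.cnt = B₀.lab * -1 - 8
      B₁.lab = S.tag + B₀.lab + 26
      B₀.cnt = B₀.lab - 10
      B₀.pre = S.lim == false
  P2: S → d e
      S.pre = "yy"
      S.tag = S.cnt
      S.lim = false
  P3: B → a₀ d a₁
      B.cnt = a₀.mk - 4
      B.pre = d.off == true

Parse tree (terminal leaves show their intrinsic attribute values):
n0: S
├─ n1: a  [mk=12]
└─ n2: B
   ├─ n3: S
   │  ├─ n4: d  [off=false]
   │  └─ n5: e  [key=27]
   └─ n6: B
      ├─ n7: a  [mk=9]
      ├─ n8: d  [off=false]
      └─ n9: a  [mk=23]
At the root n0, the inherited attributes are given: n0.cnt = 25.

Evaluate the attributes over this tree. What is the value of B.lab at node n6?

1. n0.cnt = 25  [given at root]
2. n1.mk = 12  [terminal]
3. n2.lab = 1  [S.cnt + a.mk - 36]
4. n3.cnt = -9  [B₀.lab * -1 - 8]
5. n4.off = false  [terminal]
6. n5.key = 27  [terminal]
7. n3.pre = "yy"  ["yy"]
8. n3.tag = -9  [S.cnt]
9. n3.lim = false  [false]
10. n6.lab = 18  [S.tag + B₀.lab + 26]
11. n7.mk = 9  [terminal]
12. n8.off = false  [terminal]
13. n9.mk = 23  [terminal]
14. n6.cnt = 5  [a₀.mk - 4]
15. n6.pre = false  [d.off == true]
16. n2.cnt = -9  [B₀.lab - 10]
17. n2.pre = true  [S.lim == false]
18. n0.pre = "vx"  ["vx"]
19. n0.tag = 11  [S.cnt + a.mk - 26]
20. n0.lim = true  [B.cnt > -10]

18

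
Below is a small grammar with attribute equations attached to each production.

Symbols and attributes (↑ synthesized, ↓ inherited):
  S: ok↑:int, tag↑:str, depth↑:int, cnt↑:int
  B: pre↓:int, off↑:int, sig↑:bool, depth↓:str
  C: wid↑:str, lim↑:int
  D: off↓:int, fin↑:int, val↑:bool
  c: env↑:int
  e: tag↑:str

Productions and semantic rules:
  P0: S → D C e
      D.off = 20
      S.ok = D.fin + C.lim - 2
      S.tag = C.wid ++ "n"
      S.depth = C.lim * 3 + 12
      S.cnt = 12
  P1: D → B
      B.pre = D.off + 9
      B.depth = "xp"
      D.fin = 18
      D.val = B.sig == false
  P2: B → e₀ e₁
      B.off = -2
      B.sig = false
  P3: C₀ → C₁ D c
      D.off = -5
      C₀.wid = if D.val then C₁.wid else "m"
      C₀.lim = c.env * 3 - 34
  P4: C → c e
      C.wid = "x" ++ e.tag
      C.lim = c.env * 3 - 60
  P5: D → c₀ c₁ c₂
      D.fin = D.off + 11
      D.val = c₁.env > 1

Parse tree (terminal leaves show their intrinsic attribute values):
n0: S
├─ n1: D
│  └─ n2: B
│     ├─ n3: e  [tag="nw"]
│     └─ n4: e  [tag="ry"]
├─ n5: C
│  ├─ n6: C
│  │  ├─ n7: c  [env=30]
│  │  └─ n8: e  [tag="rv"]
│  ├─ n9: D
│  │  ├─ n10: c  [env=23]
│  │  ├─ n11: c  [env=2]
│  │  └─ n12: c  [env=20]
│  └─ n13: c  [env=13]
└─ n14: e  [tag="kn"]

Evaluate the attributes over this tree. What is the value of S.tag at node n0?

"xrvn"

1. n1.off = 20  [20]
2. n2.pre = 29  [D.off + 9]
3. n2.depth = "xp"  ["xp"]
4. n3.tag = "nw"  [terminal]
5. n4.tag = "ry"  [terminal]
6. n2.off = -2  [-2]
7. n2.sig = false  [false]
8. n1.fin = 18  [18]
9. n1.val = true  [B.sig == false]
10. n7.env = 30  [terminal]
11. n8.tag = "rv"  [terminal]
12. n6.wid = "xrv"  ["x" ++ e.tag]
13. n6.lim = 30  [c.env * 3 - 60]
14. n9.off = -5  [-5]
15. n10.env = 23  [terminal]
16. n11.env = 2  [terminal]
17. n12.env = 20  [terminal]
18. n9.fin = 6  [D.off + 11]
19. n9.val = true  [c₁.env > 1]
20. n13.env = 13  [terminal]
21. n5.wid = "xrv"  [if D.val then C₁.wid else "m"]
22. n5.lim = 5  [c.env * 3 - 34]
23. n14.tag = "kn"  [terminal]
24. n0.ok = 21  [D.fin + C.lim - 2]
25. n0.tag = "xrvn"  [C.wid ++ "n"]
26. n0.depth = 27  [C.lim * 3 + 12]
27. n0.cnt = 12  [12]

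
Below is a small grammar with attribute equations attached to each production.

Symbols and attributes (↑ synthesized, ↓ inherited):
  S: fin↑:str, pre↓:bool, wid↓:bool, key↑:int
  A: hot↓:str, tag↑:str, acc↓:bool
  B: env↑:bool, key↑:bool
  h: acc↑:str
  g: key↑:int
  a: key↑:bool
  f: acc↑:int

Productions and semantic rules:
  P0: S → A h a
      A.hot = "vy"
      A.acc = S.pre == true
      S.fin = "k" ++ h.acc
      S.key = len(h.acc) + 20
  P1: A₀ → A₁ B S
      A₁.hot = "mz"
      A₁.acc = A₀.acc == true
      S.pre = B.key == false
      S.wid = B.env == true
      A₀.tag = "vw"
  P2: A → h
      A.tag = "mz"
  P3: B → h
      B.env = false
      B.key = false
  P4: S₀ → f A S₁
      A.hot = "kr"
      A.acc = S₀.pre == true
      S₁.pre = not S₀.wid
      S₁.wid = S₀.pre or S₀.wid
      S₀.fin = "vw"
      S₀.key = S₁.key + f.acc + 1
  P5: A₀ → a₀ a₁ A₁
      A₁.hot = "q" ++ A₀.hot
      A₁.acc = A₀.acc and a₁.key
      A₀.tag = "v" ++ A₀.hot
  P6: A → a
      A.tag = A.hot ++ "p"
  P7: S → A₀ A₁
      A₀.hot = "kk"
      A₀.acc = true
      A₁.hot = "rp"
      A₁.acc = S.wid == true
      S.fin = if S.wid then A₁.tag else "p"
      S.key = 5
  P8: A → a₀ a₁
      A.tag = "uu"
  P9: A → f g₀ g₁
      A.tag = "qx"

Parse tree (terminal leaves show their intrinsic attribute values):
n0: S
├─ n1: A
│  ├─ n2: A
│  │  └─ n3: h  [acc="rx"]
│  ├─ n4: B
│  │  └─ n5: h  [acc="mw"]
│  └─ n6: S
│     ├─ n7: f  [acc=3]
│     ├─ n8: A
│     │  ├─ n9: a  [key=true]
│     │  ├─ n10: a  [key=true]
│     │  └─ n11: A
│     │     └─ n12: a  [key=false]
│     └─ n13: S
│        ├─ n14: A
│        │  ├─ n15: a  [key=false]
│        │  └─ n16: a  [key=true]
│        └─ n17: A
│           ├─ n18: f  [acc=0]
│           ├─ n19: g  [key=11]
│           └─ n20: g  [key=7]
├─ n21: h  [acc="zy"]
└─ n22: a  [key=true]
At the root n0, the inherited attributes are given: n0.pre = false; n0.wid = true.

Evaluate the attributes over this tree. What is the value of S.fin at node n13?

1. n0.pre = false  [given at root]
2. n0.wid = true  [given at root]
3. n1.hot = "vy"  ["vy"]
4. n1.acc = false  [S.pre == true]
5. n2.hot = "mz"  ["mz"]
6. n2.acc = false  [A₀.acc == true]
7. n3.acc = "rx"  [terminal]
8. n2.tag = "mz"  ["mz"]
9. n5.acc = "mw"  [terminal]
10. n4.env = false  [false]
11. n4.key = false  [false]
12. n6.pre = true  [B.key == false]
13. n6.wid = false  [B.env == true]
14. n7.acc = 3  [terminal]
15. n8.hot = "kr"  ["kr"]
16. n8.acc = true  [S₀.pre == true]
17. n9.key = true  [terminal]
18. n10.key = true  [terminal]
19. n11.hot = "qkr"  ["q" ++ A₀.hot]
20. n11.acc = true  [A₀.acc and a₁.key]
21. n12.key = false  [terminal]
22. n11.tag = "qkrp"  [A.hot ++ "p"]
23. n8.tag = "vkr"  ["v" ++ A₀.hot]
24. n13.pre = true  [not S₀.wid]
25. n13.wid = true  [S₀.pre or S₀.wid]
26. n14.hot = "kk"  ["kk"]
27. n14.acc = true  [true]
28. n15.key = false  [terminal]
29. n16.key = true  [terminal]
30. n14.tag = "uu"  ["uu"]
31. n17.hot = "rp"  ["rp"]
32. n17.acc = true  [S.wid == true]
33. n18.acc = 0  [terminal]
34. n19.key = 11  [terminal]
35. n20.key = 7  [terminal]
36. n17.tag = "qx"  ["qx"]
37. n13.fin = "qx"  [if S.wid then A₁.tag else "p"]
38. n13.key = 5  [5]
39. n6.fin = "vw"  ["vw"]
40. n6.key = 9  [S₁.key + f.acc + 1]
41. n1.tag = "vw"  ["vw"]
42. n21.acc = "zy"  [terminal]
43. n22.key = true  [terminal]
44. n0.fin = "kzy"  ["k" ++ h.acc]
45. n0.key = 22  [len(h.acc) + 20]

"qx"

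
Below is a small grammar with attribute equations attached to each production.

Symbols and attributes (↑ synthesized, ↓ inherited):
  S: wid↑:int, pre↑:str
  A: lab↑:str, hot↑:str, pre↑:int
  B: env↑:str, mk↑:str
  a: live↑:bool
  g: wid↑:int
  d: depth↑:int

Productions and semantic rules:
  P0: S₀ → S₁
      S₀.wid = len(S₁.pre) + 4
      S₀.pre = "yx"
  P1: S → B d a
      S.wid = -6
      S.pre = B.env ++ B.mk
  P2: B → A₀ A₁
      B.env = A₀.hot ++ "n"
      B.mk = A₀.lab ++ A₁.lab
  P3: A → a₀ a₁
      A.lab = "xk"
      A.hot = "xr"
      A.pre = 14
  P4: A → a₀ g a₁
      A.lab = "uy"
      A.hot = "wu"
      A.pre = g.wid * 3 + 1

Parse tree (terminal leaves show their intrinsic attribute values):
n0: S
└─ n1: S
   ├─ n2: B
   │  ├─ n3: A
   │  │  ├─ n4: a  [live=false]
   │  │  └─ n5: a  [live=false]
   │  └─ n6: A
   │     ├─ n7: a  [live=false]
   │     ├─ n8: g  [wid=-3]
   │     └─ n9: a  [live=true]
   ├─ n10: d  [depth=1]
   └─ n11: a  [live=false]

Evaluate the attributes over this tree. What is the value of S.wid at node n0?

11

1. n4.live = false  [terminal]
2. n5.live = false  [terminal]
3. n3.lab = "xk"  ["xk"]
4. n3.hot = "xr"  ["xr"]
5. n3.pre = 14  [14]
6. n7.live = false  [terminal]
7. n8.wid = -3  [terminal]
8. n9.live = true  [terminal]
9. n6.lab = "uy"  ["uy"]
10. n6.hot = "wu"  ["wu"]
11. n6.pre = -8  [g.wid * 3 + 1]
12. n2.env = "xrn"  [A₀.hot ++ "n"]
13. n2.mk = "xkuy"  [A₀.lab ++ A₁.lab]
14. n10.depth = 1  [terminal]
15. n11.live = false  [terminal]
16. n1.wid = -6  [-6]
17. n1.pre = "xrnxkuy"  [B.env ++ B.mk]
18. n0.wid = 11  [len(S₁.pre) + 4]
19. n0.pre = "yx"  ["yx"]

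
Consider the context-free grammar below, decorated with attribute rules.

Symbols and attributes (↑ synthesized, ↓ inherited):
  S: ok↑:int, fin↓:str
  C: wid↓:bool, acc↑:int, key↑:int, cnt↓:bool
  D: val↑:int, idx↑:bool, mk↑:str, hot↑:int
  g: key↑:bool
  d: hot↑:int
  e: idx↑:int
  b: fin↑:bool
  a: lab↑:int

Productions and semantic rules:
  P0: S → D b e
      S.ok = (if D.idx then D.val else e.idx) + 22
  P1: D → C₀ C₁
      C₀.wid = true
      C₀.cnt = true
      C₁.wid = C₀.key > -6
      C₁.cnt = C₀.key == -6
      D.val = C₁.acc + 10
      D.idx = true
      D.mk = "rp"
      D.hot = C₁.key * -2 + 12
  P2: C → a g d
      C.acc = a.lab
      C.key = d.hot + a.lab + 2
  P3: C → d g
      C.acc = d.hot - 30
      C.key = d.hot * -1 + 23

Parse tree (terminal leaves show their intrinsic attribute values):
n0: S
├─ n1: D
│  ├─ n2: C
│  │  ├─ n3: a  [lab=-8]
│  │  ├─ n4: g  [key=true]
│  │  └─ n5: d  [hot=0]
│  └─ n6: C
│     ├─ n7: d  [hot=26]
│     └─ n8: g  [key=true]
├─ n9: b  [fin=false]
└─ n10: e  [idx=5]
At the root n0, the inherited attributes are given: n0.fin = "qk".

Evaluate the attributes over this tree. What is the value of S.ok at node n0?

1. n0.fin = "qk"  [given at root]
2. n2.wid = true  [true]
3. n2.cnt = true  [true]
4. n3.lab = -8  [terminal]
5. n4.key = true  [terminal]
6. n5.hot = 0  [terminal]
7. n2.acc = -8  [a.lab]
8. n2.key = -6  [d.hot + a.lab + 2]
9. n6.wid = false  [C₀.key > -6]
10. n6.cnt = true  [C₀.key == -6]
11. n7.hot = 26  [terminal]
12. n8.key = true  [terminal]
13. n6.acc = -4  [d.hot - 30]
14. n6.key = -3  [d.hot * -1 + 23]
15. n1.val = 6  [C₁.acc + 10]
16. n1.idx = true  [true]
17. n1.mk = "rp"  ["rp"]
18. n1.hot = 18  [C₁.key * -2 + 12]
19. n9.fin = false  [terminal]
20. n10.idx = 5  [terminal]
21. n0.ok = 28  [(if D.idx then D.val else e.idx) + 22]

28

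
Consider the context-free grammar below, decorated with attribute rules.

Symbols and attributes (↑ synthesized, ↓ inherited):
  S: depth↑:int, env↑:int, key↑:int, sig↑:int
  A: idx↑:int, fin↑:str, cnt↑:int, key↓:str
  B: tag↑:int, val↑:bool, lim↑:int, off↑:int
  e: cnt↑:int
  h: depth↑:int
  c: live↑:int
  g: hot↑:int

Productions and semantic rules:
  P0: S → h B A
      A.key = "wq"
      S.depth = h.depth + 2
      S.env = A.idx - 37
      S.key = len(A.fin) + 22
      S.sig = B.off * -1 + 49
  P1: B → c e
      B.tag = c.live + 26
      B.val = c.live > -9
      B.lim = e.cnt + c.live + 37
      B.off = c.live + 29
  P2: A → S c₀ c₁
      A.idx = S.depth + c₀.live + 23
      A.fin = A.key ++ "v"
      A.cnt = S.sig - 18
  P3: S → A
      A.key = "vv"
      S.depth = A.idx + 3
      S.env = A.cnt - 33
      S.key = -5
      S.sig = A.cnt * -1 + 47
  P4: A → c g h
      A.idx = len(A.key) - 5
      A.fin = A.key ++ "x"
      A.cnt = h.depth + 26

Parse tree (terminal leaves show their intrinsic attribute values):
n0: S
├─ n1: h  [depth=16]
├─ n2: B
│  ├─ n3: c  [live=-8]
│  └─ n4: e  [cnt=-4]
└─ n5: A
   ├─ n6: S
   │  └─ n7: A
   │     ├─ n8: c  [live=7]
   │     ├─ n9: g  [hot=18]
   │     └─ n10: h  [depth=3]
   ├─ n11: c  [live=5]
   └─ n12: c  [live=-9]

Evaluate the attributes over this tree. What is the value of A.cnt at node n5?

0

1. n1.depth = 16  [terminal]
2. n3.live = -8  [terminal]
3. n4.cnt = -4  [terminal]
4. n2.tag = 18  [c.live + 26]
5. n2.val = true  [c.live > -9]
6. n2.lim = 25  [e.cnt + c.live + 37]
7. n2.off = 21  [c.live + 29]
8. n5.key = "wq"  ["wq"]
9. n7.key = "vv"  ["vv"]
10. n8.live = 7  [terminal]
11. n9.hot = 18  [terminal]
12. n10.depth = 3  [terminal]
13. n7.idx = -3  [len(A.key) - 5]
14. n7.fin = "vvx"  [A.key ++ "x"]
15. n7.cnt = 29  [h.depth + 26]
16. n6.depth = 0  [A.idx + 3]
17. n6.env = -4  [A.cnt - 33]
18. n6.key = -5  [-5]
19. n6.sig = 18  [A.cnt * -1 + 47]
20. n11.live = 5  [terminal]
21. n12.live = -9  [terminal]
22. n5.idx = 28  [S.depth + c₀.live + 23]
23. n5.fin = "wqv"  [A.key ++ "v"]
24. n5.cnt = 0  [S.sig - 18]
25. n0.depth = 18  [h.depth + 2]
26. n0.env = -9  [A.idx - 37]
27. n0.key = 25  [len(A.fin) + 22]
28. n0.sig = 28  [B.off * -1 + 49]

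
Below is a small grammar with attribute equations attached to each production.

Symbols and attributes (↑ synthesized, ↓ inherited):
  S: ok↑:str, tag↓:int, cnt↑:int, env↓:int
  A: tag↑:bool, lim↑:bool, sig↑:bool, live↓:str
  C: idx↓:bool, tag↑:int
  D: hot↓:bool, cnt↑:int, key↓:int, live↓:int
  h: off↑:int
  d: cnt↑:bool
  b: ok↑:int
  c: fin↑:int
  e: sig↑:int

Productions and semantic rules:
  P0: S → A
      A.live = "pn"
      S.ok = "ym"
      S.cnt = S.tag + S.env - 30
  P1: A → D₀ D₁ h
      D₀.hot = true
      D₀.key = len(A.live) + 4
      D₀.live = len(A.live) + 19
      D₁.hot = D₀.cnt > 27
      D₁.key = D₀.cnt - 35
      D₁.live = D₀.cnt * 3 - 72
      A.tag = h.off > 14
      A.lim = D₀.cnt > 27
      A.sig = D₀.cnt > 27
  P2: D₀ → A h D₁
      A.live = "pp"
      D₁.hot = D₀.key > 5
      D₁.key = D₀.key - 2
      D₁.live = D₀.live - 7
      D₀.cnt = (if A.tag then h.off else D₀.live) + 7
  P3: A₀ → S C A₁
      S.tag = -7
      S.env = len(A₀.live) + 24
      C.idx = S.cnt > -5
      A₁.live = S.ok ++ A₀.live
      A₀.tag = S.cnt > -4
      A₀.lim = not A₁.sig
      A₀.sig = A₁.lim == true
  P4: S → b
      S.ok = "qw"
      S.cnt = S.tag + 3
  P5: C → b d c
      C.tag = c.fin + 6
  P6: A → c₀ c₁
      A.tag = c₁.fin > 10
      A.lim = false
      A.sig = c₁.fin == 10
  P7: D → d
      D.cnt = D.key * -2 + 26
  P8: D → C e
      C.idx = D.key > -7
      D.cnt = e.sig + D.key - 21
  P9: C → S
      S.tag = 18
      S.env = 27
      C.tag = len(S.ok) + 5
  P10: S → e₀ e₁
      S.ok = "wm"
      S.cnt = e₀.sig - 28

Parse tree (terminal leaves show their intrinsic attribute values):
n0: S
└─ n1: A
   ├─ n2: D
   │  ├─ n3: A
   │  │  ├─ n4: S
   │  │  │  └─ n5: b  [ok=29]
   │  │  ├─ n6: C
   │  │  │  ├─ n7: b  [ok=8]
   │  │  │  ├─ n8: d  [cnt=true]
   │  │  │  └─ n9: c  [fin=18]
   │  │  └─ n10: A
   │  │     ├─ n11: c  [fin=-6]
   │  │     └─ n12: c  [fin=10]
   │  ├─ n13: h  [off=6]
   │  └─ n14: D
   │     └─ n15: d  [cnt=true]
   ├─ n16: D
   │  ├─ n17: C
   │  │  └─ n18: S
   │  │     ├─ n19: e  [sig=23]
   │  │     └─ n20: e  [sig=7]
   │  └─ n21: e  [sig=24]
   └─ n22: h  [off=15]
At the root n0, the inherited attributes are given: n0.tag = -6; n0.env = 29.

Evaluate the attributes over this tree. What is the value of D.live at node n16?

12

1. n0.tag = -6  [given at root]
2. n0.env = 29  [given at root]
3. n1.live = "pn"  ["pn"]
4. n2.hot = true  [true]
5. n2.key = 6  [len(A.live) + 4]
6. n2.live = 21  [len(A.live) + 19]
7. n3.live = "pp"  ["pp"]
8. n4.tag = -7  [-7]
9. n4.env = 26  [len(A₀.live) + 24]
10. n5.ok = 29  [terminal]
11. n4.ok = "qw"  ["qw"]
12. n4.cnt = -4  [S.tag + 3]
13. n6.idx = true  [S.cnt > -5]
14. n7.ok = 8  [terminal]
15. n8.cnt = true  [terminal]
16. n9.fin = 18  [terminal]
17. n6.tag = 24  [c.fin + 6]
18. n10.live = "qwpp"  [S.ok ++ A₀.live]
19. n11.fin = -6  [terminal]
20. n12.fin = 10  [terminal]
21. n10.tag = false  [c₁.fin > 10]
22. n10.lim = false  [false]
23. n10.sig = true  [c₁.fin == 10]
24. n3.tag = false  [S.cnt > -4]
25. n3.lim = false  [not A₁.sig]
26. n3.sig = false  [A₁.lim == true]
27. n13.off = 6  [terminal]
28. n14.hot = true  [D₀.key > 5]
29. n14.key = 4  [D₀.key - 2]
30. n14.live = 14  [D₀.live - 7]
31. n15.cnt = true  [terminal]
32. n14.cnt = 18  [D.key * -2 + 26]
33. n2.cnt = 28  [(if A.tag then h.off else D₀.live) + 7]
34. n16.hot = true  [D₀.cnt > 27]
35. n16.key = -7  [D₀.cnt - 35]
36. n16.live = 12  [D₀.cnt * 3 - 72]
37. n17.idx = false  [D.key > -7]
38. n18.tag = 18  [18]
39. n18.env = 27  [27]
40. n19.sig = 23  [terminal]
41. n20.sig = 7  [terminal]
42. n18.ok = "wm"  ["wm"]
43. n18.cnt = -5  [e₀.sig - 28]
44. n17.tag = 7  [len(S.ok) + 5]
45. n21.sig = 24  [terminal]
46. n16.cnt = -4  [e.sig + D.key - 21]
47. n22.off = 15  [terminal]
48. n1.tag = true  [h.off > 14]
49. n1.lim = true  [D₀.cnt > 27]
50. n1.sig = true  [D₀.cnt > 27]
51. n0.ok = "ym"  ["ym"]
52. n0.cnt = -7  [S.tag + S.env - 30]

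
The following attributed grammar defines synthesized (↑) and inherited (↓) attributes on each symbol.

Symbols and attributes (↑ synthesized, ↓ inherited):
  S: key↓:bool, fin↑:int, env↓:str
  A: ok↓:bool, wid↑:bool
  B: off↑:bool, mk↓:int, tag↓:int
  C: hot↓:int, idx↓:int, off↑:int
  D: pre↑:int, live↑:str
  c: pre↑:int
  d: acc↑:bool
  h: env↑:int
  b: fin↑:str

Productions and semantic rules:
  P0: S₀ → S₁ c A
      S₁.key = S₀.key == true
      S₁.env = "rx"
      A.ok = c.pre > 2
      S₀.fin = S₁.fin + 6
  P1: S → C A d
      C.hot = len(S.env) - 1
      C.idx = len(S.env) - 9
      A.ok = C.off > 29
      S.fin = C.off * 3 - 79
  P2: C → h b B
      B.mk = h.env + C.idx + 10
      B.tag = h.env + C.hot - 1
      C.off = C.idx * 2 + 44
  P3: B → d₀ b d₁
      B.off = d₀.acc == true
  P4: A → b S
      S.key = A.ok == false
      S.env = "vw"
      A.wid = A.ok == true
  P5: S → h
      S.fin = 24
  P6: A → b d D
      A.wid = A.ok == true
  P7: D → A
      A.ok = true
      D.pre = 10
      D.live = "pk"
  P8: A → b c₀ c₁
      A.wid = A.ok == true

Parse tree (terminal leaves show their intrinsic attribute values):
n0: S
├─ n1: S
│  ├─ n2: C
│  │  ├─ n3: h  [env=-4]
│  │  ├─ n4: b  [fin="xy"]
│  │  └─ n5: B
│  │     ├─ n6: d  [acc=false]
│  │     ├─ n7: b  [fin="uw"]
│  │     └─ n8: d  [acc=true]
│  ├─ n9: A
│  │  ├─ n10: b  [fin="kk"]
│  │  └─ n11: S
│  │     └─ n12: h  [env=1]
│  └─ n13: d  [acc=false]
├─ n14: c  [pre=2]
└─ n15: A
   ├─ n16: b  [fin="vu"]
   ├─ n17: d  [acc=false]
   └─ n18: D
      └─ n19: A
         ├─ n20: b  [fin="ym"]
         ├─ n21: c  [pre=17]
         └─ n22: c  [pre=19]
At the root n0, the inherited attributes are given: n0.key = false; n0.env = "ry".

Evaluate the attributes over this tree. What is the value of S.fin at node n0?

1. n0.key = false  [given at root]
2. n0.env = "ry"  [given at root]
3. n1.key = false  [S₀.key == true]
4. n1.env = "rx"  ["rx"]
5. n2.hot = 1  [len(S.env) - 1]
6. n2.idx = -7  [len(S.env) - 9]
7. n3.env = -4  [terminal]
8. n4.fin = "xy"  [terminal]
9. n5.mk = -1  [h.env + C.idx + 10]
10. n5.tag = -4  [h.env + C.hot - 1]
11. n6.acc = false  [terminal]
12. n7.fin = "uw"  [terminal]
13. n8.acc = true  [terminal]
14. n5.off = false  [d₀.acc == true]
15. n2.off = 30  [C.idx * 2 + 44]
16. n9.ok = true  [C.off > 29]
17. n10.fin = "kk"  [terminal]
18. n11.key = false  [A.ok == false]
19. n11.env = "vw"  ["vw"]
20. n12.env = 1  [terminal]
21. n11.fin = 24  [24]
22. n9.wid = true  [A.ok == true]
23. n13.acc = false  [terminal]
24. n1.fin = 11  [C.off * 3 - 79]
25. n14.pre = 2  [terminal]
26. n15.ok = false  [c.pre > 2]
27. n16.fin = "vu"  [terminal]
28. n17.acc = false  [terminal]
29. n19.ok = true  [true]
30. n20.fin = "ym"  [terminal]
31. n21.pre = 17  [terminal]
32. n22.pre = 19  [terminal]
33. n19.wid = true  [A.ok == true]
34. n18.pre = 10  [10]
35. n18.live = "pk"  ["pk"]
36. n15.wid = false  [A.ok == true]
37. n0.fin = 17  [S₁.fin + 6]

17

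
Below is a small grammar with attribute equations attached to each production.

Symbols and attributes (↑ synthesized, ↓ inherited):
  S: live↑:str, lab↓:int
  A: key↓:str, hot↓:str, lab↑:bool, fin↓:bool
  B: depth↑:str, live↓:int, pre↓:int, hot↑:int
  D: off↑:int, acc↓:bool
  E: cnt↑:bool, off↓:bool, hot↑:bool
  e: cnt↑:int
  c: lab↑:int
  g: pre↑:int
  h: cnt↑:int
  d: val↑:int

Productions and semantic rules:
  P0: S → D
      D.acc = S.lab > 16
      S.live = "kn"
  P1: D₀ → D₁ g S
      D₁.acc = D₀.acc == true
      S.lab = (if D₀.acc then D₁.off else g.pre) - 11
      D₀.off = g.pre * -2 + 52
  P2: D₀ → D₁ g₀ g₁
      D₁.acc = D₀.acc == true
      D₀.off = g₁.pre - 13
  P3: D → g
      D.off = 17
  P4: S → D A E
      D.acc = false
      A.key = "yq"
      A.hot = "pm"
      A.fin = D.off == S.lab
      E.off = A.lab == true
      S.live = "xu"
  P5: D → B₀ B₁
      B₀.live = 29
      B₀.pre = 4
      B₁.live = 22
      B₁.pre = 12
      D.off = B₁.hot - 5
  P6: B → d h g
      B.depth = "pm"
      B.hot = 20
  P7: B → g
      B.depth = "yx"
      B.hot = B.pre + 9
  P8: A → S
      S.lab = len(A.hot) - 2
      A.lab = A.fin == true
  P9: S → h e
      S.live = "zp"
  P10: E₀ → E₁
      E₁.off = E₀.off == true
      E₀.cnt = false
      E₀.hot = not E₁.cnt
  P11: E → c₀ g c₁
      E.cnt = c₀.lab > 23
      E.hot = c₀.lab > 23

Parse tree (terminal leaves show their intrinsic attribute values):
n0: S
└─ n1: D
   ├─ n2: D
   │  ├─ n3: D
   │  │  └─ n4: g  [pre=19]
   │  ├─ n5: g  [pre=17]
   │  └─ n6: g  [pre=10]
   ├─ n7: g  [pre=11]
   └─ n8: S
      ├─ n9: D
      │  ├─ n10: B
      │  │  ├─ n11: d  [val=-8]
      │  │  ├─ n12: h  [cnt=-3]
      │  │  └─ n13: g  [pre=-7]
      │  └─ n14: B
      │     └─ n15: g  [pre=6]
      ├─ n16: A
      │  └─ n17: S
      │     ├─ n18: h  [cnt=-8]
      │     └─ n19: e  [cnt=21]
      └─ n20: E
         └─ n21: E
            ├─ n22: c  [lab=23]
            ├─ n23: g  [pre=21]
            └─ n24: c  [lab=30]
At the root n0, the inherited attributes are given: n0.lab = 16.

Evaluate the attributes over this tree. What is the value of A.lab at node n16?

false

1. n0.lab = 16  [given at root]
2. n1.acc = false  [S.lab > 16]
3. n2.acc = false  [D₀.acc == true]
4. n3.acc = false  [D₀.acc == true]
5. n4.pre = 19  [terminal]
6. n3.off = 17  [17]
7. n5.pre = 17  [terminal]
8. n6.pre = 10  [terminal]
9. n2.off = -3  [g₁.pre - 13]
10. n7.pre = 11  [terminal]
11. n8.lab = 0  [(if D₀.acc then D₁.off else g.pre) - 11]
12. n9.acc = false  [false]
13. n10.live = 29  [29]
14. n10.pre = 4  [4]
15. n11.val = -8  [terminal]
16. n12.cnt = -3  [terminal]
17. n13.pre = -7  [terminal]
18. n10.depth = "pm"  ["pm"]
19. n10.hot = 20  [20]
20. n14.live = 22  [22]
21. n14.pre = 12  [12]
22. n15.pre = 6  [terminal]
23. n14.depth = "yx"  ["yx"]
24. n14.hot = 21  [B.pre + 9]
25. n9.off = 16  [B₁.hot - 5]
26. n16.key = "yq"  ["yq"]
27. n16.hot = "pm"  ["pm"]
28. n16.fin = false  [D.off == S.lab]
29. n17.lab = 0  [len(A.hot) - 2]
30. n18.cnt = -8  [terminal]
31. n19.cnt = 21  [terminal]
32. n17.live = "zp"  ["zp"]
33. n16.lab = false  [A.fin == true]
34. n20.off = false  [A.lab == true]
35. n21.off = false  [E₀.off == true]
36. n22.lab = 23  [terminal]
37. n23.pre = 21  [terminal]
38. n24.lab = 30  [terminal]
39. n21.cnt = false  [c₀.lab > 23]
40. n21.hot = false  [c₀.lab > 23]
41. n20.cnt = false  [false]
42. n20.hot = true  [not E₁.cnt]
43. n8.live = "xu"  ["xu"]
44. n1.off = 30  [g.pre * -2 + 52]
45. n0.live = "kn"  ["kn"]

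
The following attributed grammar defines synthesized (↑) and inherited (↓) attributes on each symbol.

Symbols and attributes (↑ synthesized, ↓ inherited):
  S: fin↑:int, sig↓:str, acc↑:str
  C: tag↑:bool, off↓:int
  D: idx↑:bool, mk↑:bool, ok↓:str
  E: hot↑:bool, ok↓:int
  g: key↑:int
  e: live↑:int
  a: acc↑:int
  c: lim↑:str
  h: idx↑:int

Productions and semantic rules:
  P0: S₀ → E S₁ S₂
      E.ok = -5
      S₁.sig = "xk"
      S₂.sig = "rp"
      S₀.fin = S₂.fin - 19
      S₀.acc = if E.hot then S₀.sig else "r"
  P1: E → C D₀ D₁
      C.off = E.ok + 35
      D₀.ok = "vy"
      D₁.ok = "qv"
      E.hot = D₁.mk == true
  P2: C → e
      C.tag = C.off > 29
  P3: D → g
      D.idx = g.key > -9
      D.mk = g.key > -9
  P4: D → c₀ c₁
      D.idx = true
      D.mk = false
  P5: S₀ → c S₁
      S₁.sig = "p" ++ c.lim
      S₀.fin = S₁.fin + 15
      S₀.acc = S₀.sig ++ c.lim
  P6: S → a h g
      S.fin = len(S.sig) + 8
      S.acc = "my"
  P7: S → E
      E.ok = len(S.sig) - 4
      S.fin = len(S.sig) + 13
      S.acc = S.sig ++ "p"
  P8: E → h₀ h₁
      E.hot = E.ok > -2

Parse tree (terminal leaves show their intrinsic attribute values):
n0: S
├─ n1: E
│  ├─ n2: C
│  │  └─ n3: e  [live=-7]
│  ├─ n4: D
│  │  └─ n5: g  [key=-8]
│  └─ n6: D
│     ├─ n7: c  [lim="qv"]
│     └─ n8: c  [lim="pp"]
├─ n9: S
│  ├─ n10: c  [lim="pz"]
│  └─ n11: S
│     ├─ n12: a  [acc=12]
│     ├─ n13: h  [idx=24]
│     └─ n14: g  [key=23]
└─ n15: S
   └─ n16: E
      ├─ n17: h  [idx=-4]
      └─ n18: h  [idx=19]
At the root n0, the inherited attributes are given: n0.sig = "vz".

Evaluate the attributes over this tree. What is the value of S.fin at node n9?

1. n0.sig = "vz"  [given at root]
2. n1.ok = -5  [-5]
3. n2.off = 30  [E.ok + 35]
4. n3.live = -7  [terminal]
5. n2.tag = true  [C.off > 29]
6. n4.ok = "vy"  ["vy"]
7. n5.key = -8  [terminal]
8. n4.idx = true  [g.key > -9]
9. n4.mk = true  [g.key > -9]
10. n6.ok = "qv"  ["qv"]
11. n7.lim = "qv"  [terminal]
12. n8.lim = "pp"  [terminal]
13. n6.idx = true  [true]
14. n6.mk = false  [false]
15. n1.hot = false  [D₁.mk == true]
16. n9.sig = "xk"  ["xk"]
17. n10.lim = "pz"  [terminal]
18. n11.sig = "ppz"  ["p" ++ c.lim]
19. n12.acc = 12  [terminal]
20. n13.idx = 24  [terminal]
21. n14.key = 23  [terminal]
22. n11.fin = 11  [len(S.sig) + 8]
23. n11.acc = "my"  ["my"]
24. n9.fin = 26  [S₁.fin + 15]
25. n9.acc = "xkpz"  [S₀.sig ++ c.lim]
26. n15.sig = "rp"  ["rp"]
27. n16.ok = -2  [len(S.sig) - 4]
28. n17.idx = -4  [terminal]
29. n18.idx = 19  [terminal]
30. n16.hot = false  [E.ok > -2]
31. n15.fin = 15  [len(S.sig) + 13]
32. n15.acc = "rpp"  [S.sig ++ "p"]
33. n0.fin = -4  [S₂.fin - 19]
34. n0.acc = "r"  [if E.hot then S₀.sig else "r"]

26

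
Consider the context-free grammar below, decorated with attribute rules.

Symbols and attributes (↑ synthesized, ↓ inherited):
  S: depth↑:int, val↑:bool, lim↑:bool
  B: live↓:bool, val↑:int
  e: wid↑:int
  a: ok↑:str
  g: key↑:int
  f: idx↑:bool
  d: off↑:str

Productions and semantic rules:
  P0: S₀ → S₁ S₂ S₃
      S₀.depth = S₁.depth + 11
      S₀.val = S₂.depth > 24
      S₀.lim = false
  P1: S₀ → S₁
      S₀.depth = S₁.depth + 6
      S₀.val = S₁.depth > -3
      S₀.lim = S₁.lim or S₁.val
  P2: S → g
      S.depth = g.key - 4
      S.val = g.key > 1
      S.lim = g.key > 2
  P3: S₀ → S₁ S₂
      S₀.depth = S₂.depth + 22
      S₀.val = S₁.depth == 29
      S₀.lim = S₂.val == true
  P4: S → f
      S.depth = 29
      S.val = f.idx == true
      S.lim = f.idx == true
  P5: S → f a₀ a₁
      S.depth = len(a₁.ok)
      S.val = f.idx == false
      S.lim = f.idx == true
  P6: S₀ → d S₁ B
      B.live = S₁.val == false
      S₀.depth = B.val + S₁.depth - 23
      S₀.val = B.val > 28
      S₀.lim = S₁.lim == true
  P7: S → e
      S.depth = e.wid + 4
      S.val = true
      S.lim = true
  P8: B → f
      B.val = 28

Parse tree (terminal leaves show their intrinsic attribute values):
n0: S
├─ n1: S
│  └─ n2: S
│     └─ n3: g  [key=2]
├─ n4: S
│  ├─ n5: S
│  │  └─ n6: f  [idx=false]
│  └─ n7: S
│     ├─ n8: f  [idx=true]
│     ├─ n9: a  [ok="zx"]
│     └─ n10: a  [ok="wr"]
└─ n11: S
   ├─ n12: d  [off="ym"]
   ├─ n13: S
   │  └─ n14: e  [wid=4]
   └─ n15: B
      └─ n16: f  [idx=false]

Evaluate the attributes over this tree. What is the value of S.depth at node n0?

15

1. n3.key = 2  [terminal]
2. n2.depth = -2  [g.key - 4]
3. n2.val = true  [g.key > 1]
4. n2.lim = false  [g.key > 2]
5. n1.depth = 4  [S₁.depth + 6]
6. n1.val = true  [S₁.depth > -3]
7. n1.lim = true  [S₁.lim or S₁.val]
8. n6.idx = false  [terminal]
9. n5.depth = 29  [29]
10. n5.val = false  [f.idx == true]
11. n5.lim = false  [f.idx == true]
12. n8.idx = true  [terminal]
13. n9.ok = "zx"  [terminal]
14. n10.ok = "wr"  [terminal]
15. n7.depth = 2  [len(a₁.ok)]
16. n7.val = false  [f.idx == false]
17. n7.lim = true  [f.idx == true]
18. n4.depth = 24  [S₂.depth + 22]
19. n4.val = true  [S₁.depth == 29]
20. n4.lim = false  [S₂.val == true]
21. n12.off = "ym"  [terminal]
22. n14.wid = 4  [terminal]
23. n13.depth = 8  [e.wid + 4]
24. n13.val = true  [true]
25. n13.lim = true  [true]
26. n15.live = false  [S₁.val == false]
27. n16.idx = false  [terminal]
28. n15.val = 28  [28]
29. n11.depth = 13  [B.val + S₁.depth - 23]
30. n11.val = false  [B.val > 28]
31. n11.lim = true  [S₁.lim == true]
32. n0.depth = 15  [S₁.depth + 11]
33. n0.val = false  [S₂.depth > 24]
34. n0.lim = false  [false]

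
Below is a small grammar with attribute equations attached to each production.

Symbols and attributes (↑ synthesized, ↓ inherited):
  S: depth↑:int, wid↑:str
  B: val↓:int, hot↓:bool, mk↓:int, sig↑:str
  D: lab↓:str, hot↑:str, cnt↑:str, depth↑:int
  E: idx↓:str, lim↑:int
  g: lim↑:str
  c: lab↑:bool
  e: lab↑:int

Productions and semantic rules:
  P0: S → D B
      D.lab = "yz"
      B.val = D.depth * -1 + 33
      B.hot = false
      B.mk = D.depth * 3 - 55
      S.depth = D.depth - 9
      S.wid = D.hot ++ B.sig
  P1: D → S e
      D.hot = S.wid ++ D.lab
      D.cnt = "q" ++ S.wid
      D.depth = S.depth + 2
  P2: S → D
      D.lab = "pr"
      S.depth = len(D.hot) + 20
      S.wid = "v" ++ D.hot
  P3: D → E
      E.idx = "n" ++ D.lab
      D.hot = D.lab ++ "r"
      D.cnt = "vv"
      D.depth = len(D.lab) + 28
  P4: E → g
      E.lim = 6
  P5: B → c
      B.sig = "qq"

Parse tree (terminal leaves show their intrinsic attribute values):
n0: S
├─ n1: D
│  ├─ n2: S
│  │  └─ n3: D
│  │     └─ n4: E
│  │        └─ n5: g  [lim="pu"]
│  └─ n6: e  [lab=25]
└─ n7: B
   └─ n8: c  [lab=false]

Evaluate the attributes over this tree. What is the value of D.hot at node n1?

"vprryz"

1. n1.lab = "yz"  ["yz"]
2. n3.lab = "pr"  ["pr"]
3. n4.idx = "npr"  ["n" ++ D.lab]
4. n5.lim = "pu"  [terminal]
5. n4.lim = 6  [6]
6. n3.hot = "prr"  [D.lab ++ "r"]
7. n3.cnt = "vv"  ["vv"]
8. n3.depth = 30  [len(D.lab) + 28]
9. n2.depth = 23  [len(D.hot) + 20]
10. n2.wid = "vprr"  ["v" ++ D.hot]
11. n6.lab = 25  [terminal]
12. n1.hot = "vprryz"  [S.wid ++ D.lab]
13. n1.cnt = "qvprr"  ["q" ++ S.wid]
14. n1.depth = 25  [S.depth + 2]
15. n7.val = 8  [D.depth * -1 + 33]
16. n7.hot = false  [false]
17. n7.mk = 20  [D.depth * 3 - 55]
18. n8.lab = false  [terminal]
19. n7.sig = "qq"  ["qq"]
20. n0.depth = 16  [D.depth - 9]
21. n0.wid = "vprryzqq"  [D.hot ++ B.sig]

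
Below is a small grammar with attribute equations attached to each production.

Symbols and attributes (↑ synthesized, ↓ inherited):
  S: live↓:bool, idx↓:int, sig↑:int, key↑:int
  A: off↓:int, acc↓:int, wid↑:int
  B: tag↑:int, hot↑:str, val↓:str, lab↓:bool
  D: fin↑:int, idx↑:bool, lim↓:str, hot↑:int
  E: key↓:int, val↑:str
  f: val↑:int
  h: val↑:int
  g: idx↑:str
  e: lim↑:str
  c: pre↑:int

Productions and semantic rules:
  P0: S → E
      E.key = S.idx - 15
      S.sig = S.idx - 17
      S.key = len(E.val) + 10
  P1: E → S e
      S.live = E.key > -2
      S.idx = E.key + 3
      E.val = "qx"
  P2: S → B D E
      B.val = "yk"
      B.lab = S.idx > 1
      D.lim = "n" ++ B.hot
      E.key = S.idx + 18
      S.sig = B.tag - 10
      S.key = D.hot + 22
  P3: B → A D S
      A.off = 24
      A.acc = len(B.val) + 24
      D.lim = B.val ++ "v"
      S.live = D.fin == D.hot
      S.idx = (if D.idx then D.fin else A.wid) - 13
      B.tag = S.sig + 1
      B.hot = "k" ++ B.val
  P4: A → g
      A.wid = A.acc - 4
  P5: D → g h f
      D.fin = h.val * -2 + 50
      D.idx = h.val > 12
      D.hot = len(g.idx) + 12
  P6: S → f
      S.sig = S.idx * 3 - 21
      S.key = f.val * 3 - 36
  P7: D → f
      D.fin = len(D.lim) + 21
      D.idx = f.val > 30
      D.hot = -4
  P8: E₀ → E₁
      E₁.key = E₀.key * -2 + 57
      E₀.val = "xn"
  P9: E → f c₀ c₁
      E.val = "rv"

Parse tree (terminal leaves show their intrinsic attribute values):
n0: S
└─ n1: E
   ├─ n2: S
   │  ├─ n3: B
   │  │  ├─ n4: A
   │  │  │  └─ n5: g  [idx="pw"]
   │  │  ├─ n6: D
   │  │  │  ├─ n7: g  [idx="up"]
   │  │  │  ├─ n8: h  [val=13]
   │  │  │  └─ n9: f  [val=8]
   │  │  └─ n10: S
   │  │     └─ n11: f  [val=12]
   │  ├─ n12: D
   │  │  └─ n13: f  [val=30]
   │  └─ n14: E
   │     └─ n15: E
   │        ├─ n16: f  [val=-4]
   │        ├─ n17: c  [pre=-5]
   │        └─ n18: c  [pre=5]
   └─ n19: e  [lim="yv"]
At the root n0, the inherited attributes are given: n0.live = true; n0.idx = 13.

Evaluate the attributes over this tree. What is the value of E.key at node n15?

1. n0.live = true  [given at root]
2. n0.idx = 13  [given at root]
3. n1.key = -2  [S.idx - 15]
4. n2.live = false  [E.key > -2]
5. n2.idx = 1  [E.key + 3]
6. n3.val = "yk"  ["yk"]
7. n3.lab = false  [S.idx > 1]
8. n4.off = 24  [24]
9. n4.acc = 26  [len(B.val) + 24]
10. n5.idx = "pw"  [terminal]
11. n4.wid = 22  [A.acc - 4]
12. n6.lim = "ykv"  [B.val ++ "v"]
13. n7.idx = "up"  [terminal]
14. n8.val = 13  [terminal]
15. n9.val = 8  [terminal]
16. n6.fin = 24  [h.val * -2 + 50]
17. n6.idx = true  [h.val > 12]
18. n6.hot = 14  [len(g.idx) + 12]
19. n10.live = false  [D.fin == D.hot]
20. n10.idx = 11  [(if D.idx then D.fin else A.wid) - 13]
21. n11.val = 12  [terminal]
22. n10.sig = 12  [S.idx * 3 - 21]
23. n10.key = 0  [f.val * 3 - 36]
24. n3.tag = 13  [S.sig + 1]
25. n3.hot = "kyk"  ["k" ++ B.val]
26. n12.lim = "nkyk"  ["n" ++ B.hot]
27. n13.val = 30  [terminal]
28. n12.fin = 25  [len(D.lim) + 21]
29. n12.idx = false  [f.val > 30]
30. n12.hot = -4  [-4]
31. n14.key = 19  [S.idx + 18]
32. n15.key = 19  [E₀.key * -2 + 57]
33. n16.val = -4  [terminal]
34. n17.pre = -5  [terminal]
35. n18.pre = 5  [terminal]
36. n15.val = "rv"  ["rv"]
37. n14.val = "xn"  ["xn"]
38. n2.sig = 3  [B.tag - 10]
39. n2.key = 18  [D.hot + 22]
40. n19.lim = "yv"  [terminal]
41. n1.val = "qx"  ["qx"]
42. n0.sig = -4  [S.idx - 17]
43. n0.key = 12  [len(E.val) + 10]

19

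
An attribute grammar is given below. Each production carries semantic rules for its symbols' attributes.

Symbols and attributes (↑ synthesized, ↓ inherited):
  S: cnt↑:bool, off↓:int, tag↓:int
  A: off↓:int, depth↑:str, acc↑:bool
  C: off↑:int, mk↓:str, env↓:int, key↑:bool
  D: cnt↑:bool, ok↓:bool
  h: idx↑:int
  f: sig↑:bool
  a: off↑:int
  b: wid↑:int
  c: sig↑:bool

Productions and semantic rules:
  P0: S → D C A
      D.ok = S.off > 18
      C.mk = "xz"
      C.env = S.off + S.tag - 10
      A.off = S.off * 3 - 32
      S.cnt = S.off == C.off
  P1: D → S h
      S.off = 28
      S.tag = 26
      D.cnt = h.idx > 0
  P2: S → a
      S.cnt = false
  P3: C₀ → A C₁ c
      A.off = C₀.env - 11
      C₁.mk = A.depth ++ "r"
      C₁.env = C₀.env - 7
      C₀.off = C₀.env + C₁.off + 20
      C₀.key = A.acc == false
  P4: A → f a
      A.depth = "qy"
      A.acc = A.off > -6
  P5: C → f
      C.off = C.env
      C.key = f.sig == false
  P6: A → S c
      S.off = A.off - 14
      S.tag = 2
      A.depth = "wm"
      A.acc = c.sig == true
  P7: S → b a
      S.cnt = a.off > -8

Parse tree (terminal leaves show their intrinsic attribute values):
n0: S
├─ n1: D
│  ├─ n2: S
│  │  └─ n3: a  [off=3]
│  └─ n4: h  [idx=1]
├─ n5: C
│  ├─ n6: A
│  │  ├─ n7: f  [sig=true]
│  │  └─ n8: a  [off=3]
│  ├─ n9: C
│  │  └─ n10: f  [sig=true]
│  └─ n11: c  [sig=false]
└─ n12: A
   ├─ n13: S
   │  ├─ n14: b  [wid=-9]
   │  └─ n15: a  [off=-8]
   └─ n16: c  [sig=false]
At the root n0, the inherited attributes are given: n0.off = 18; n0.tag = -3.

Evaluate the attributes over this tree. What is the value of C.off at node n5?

1. n0.off = 18  [given at root]
2. n0.tag = -3  [given at root]
3. n1.ok = false  [S.off > 18]
4. n2.off = 28  [28]
5. n2.tag = 26  [26]
6. n3.off = 3  [terminal]
7. n2.cnt = false  [false]
8. n4.idx = 1  [terminal]
9. n1.cnt = true  [h.idx > 0]
10. n5.mk = "xz"  ["xz"]
11. n5.env = 5  [S.off + S.tag - 10]
12. n6.off = -6  [C₀.env - 11]
13. n7.sig = true  [terminal]
14. n8.off = 3  [terminal]
15. n6.depth = "qy"  ["qy"]
16. n6.acc = false  [A.off > -6]
17. n9.mk = "qyr"  [A.depth ++ "r"]
18. n9.env = -2  [C₀.env - 7]
19. n10.sig = true  [terminal]
20. n9.off = -2  [C.env]
21. n9.key = false  [f.sig == false]
22. n11.sig = false  [terminal]
23. n5.off = 23  [C₀.env + C₁.off + 20]
24. n5.key = true  [A.acc == false]
25. n12.off = 22  [S.off * 3 - 32]
26. n13.off = 8  [A.off - 14]
27. n13.tag = 2  [2]
28. n14.wid = -9  [terminal]
29. n15.off = -8  [terminal]
30. n13.cnt = false  [a.off > -8]
31. n16.sig = false  [terminal]
32. n12.depth = "wm"  ["wm"]
33. n12.acc = false  [c.sig == true]
34. n0.cnt = false  [S.off == C.off]

23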